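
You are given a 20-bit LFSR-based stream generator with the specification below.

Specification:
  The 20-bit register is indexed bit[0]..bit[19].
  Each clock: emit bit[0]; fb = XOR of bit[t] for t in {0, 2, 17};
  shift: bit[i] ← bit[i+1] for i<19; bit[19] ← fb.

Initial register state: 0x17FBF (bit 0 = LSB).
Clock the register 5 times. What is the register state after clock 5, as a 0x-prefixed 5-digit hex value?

0x80BFD

reg_0 = 0x17FBF
clock 1: out=1, reg = 0x0BFDF
clock 2: out=1, reg = 0x05FEF
clock 3: out=1, reg = 0x02FF7
clock 4: out=1, reg = 0x017FB
clock 5: out=1, reg = 0x80BFD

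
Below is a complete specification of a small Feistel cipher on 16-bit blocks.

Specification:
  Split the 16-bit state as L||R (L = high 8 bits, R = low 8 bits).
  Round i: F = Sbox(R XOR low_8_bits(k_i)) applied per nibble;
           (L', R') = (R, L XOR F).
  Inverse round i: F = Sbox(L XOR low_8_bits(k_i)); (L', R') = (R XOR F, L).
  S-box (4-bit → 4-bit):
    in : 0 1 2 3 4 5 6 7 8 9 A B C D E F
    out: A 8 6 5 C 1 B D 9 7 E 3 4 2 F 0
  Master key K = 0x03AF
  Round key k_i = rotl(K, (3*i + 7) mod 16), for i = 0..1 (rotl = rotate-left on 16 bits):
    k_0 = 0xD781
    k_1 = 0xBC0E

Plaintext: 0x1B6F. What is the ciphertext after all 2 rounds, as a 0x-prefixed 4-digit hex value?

0xE491

s_0 = plaintext = 0x1B6F
s_1 = Round(s_0, k_0) = 0x6FE4
s_2 = Round(s_1, k_1) = 0xE491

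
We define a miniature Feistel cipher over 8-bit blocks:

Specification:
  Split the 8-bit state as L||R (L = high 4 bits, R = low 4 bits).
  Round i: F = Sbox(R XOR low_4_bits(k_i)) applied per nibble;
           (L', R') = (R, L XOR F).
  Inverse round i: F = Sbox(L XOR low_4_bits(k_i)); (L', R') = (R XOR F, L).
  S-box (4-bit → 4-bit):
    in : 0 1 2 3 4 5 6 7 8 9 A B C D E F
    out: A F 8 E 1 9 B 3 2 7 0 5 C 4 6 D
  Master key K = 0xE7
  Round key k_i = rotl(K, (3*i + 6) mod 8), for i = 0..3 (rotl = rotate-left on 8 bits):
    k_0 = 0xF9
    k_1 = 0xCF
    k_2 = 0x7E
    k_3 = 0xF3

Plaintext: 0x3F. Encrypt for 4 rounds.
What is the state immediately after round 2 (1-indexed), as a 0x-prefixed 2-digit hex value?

0x8C

s_0 = plaintext = 0x3F
s_1 = Round(s_0, k_0) = 0xF8
s_2 = Round(s_1, k_1) = 0x8C
s_3 = Round(s_2, k_2) = 0xC0
s_4 = Round(s_3, k_3) = 0x02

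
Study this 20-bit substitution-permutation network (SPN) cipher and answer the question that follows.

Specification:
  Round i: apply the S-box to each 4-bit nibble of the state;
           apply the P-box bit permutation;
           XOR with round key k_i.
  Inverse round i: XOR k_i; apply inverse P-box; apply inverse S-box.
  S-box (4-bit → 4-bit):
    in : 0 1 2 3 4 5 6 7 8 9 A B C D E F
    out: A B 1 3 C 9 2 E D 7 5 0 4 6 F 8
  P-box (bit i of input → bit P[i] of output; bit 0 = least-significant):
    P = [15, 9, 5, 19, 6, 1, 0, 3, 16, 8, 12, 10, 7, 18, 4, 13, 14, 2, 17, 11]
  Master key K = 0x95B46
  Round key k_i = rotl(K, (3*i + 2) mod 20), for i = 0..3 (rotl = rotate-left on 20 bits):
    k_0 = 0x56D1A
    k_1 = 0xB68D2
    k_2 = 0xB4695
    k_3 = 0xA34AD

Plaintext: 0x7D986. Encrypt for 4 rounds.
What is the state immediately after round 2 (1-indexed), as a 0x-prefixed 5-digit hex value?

s_0 = plaintext = 0x7D986
s_1 = Round(s_0, k_0) = 0x27647
s_2 = Round(s_1, k_1) = 0x70BEB
s_3 = Round(s_2, k_2) = 0xD6EDA
s_4 = Round(s_3, k_3) = 0xDA18A

0x70BEB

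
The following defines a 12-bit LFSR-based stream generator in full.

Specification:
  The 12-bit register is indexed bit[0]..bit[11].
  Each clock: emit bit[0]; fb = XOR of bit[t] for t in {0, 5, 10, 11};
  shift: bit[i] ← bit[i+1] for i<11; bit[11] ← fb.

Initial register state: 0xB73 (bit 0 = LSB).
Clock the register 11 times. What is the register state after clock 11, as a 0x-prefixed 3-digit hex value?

reg_0 = 0xB73
clock 1: out=1, reg = 0xDB9
clock 2: out=1, reg = 0x6DC
clock 3: out=0, reg = 0xB6E
clock 4: out=0, reg = 0x5B7
clock 5: out=1, reg = 0xADB
clock 6: out=1, reg = 0x56D
clock 7: out=1, reg = 0xAB6
clock 8: out=0, reg = 0x55B
clock 9: out=1, reg = 0x2AD
clock 10: out=1, reg = 0x156
clock 11: out=0, reg = 0x0AB

0x0AB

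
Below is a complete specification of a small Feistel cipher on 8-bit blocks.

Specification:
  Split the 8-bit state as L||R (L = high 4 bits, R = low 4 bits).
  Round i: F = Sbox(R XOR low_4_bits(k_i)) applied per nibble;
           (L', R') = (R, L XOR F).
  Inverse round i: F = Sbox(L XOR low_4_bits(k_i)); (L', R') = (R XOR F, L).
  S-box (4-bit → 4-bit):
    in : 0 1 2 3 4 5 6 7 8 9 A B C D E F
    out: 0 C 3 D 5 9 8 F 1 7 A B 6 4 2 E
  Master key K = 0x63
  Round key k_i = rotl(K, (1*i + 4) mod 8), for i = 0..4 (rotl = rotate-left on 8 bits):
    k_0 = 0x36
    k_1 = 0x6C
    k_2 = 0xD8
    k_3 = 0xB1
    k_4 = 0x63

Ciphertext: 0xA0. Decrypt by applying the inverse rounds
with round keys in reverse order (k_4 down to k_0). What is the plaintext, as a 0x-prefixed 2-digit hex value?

s_0 = ciphertext = 0xA0
s_1 = InvRound(s_0, k_4) = 0x7A
s_2 = InvRound(s_1, k_3) = 0x27
s_3 = InvRound(s_2, k_2) = 0xD2
s_4 = InvRound(s_3, k_1) = 0xED
s_5 = InvRound(s_4, k_0) = 0xCE

0xCE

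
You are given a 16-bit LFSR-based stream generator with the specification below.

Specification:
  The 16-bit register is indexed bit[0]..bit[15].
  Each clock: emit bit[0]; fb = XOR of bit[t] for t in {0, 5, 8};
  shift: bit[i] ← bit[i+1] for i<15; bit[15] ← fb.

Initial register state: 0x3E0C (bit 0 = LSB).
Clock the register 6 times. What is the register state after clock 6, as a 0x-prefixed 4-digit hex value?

reg_0 = 0x3E0C
clock 1: out=0, reg = 0x1F06
clock 2: out=0, reg = 0x8F83
clock 3: out=1, reg = 0x47C1
clock 4: out=1, reg = 0x23E0
clock 5: out=0, reg = 0x11F0
clock 6: out=0, reg = 0x08F8

0x08F8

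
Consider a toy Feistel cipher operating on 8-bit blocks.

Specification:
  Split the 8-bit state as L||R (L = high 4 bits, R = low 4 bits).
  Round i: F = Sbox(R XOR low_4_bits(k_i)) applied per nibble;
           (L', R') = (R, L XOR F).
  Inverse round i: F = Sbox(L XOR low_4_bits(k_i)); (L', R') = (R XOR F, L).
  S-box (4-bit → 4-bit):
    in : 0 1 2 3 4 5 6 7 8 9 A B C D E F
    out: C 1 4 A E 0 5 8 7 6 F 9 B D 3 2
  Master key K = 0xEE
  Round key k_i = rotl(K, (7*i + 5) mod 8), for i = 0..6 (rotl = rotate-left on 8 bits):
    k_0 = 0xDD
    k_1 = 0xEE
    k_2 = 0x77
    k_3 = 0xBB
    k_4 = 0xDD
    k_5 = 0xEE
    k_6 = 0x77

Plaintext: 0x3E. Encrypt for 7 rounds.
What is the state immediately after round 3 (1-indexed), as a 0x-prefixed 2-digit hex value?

0x68

s_0 = plaintext = 0x3E
s_1 = Round(s_0, k_0) = 0xE9
s_2 = Round(s_1, k_1) = 0x96
s_3 = Round(s_2, k_2) = 0x68
s_4 = Round(s_3, k_3) = 0x8C
s_5 = Round(s_4, k_4) = 0xC9
s_6 = Round(s_5, k_5) = 0x94
s_7 = Round(s_6, k_6) = 0x43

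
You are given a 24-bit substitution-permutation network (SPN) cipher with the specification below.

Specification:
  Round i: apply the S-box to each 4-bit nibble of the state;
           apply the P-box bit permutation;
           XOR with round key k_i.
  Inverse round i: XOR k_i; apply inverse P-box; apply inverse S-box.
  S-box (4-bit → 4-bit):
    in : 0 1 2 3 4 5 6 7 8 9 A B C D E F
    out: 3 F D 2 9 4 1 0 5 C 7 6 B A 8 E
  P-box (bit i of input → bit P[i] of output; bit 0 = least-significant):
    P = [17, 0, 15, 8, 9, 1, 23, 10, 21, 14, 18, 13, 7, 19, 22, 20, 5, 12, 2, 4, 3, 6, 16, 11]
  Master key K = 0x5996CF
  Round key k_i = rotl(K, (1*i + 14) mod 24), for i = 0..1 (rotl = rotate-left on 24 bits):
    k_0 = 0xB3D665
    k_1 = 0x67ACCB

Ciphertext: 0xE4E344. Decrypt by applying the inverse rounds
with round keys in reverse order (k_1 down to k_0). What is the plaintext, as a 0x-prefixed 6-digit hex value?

s_0 = ciphertext = 0xE4E344
s_1 = InvRound(s_0, k_1) = 0x25631C
s_2 = InvRound(s_1, k_0) = 0x0CE991

0x0CE991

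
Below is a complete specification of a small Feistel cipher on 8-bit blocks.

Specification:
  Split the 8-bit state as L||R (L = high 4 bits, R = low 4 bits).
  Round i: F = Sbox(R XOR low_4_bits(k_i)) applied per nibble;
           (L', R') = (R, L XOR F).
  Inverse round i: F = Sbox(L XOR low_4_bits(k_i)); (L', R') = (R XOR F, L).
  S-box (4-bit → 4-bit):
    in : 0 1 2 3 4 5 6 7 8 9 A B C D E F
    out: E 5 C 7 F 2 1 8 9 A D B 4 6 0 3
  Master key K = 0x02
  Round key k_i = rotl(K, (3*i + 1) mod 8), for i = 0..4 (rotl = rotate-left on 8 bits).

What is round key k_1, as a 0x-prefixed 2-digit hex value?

K = 0x02
k_0 = rotl(K, (3*0+1) mod 8) = rotl(K, 1) = 0x04
k_1 = rotl(K, (3*1+1) mod 8) = rotl(K, 4) = 0x20

0x20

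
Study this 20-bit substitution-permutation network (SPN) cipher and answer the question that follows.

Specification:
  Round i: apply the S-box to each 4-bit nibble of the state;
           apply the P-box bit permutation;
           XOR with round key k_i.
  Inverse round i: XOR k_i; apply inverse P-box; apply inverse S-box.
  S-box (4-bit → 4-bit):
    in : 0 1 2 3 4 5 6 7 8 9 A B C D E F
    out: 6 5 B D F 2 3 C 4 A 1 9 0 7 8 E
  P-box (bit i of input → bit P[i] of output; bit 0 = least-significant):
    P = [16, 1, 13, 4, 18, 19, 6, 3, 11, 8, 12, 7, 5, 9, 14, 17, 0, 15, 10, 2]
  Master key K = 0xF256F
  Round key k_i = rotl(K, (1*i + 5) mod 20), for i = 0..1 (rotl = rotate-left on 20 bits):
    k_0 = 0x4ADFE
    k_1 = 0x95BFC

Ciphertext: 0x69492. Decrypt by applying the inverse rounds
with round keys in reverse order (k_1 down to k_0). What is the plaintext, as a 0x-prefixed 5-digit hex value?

0x54293

s_0 = ciphertext = 0x69492
s_1 = InvRound(s_0, k_1) = 0xF4646
s_2 = InvRound(s_1, k_0) = 0x54293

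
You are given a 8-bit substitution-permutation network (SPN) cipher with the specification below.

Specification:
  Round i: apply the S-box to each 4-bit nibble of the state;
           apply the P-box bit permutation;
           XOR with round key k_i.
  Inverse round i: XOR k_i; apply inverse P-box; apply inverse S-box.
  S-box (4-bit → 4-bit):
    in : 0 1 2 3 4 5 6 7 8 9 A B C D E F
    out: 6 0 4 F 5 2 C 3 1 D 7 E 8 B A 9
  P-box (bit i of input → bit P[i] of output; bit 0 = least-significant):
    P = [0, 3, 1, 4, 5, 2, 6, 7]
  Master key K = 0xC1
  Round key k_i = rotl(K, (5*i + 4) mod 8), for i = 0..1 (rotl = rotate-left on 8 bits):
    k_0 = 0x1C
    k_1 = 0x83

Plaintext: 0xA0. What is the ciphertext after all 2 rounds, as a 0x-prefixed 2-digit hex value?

s_0 = plaintext = 0xA0
s_1 = Round(s_0, k_0) = 0x72
s_2 = Round(s_1, k_1) = 0xA5

0xA5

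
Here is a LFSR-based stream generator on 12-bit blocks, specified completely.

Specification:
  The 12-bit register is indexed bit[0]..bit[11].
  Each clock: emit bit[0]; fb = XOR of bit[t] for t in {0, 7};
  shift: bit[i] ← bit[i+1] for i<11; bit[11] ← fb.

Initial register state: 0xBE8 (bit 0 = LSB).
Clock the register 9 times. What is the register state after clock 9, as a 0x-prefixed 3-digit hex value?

0x0FD

reg_0 = 0xBE8
clock 1: out=0, reg = 0xDF4
clock 2: out=0, reg = 0xEFA
clock 3: out=0, reg = 0xF7D
clock 4: out=1, reg = 0xFBE
clock 5: out=0, reg = 0xFDF
clock 6: out=1, reg = 0x7EF
clock 7: out=1, reg = 0x3F7
clock 8: out=1, reg = 0x1FB
clock 9: out=1, reg = 0x0FD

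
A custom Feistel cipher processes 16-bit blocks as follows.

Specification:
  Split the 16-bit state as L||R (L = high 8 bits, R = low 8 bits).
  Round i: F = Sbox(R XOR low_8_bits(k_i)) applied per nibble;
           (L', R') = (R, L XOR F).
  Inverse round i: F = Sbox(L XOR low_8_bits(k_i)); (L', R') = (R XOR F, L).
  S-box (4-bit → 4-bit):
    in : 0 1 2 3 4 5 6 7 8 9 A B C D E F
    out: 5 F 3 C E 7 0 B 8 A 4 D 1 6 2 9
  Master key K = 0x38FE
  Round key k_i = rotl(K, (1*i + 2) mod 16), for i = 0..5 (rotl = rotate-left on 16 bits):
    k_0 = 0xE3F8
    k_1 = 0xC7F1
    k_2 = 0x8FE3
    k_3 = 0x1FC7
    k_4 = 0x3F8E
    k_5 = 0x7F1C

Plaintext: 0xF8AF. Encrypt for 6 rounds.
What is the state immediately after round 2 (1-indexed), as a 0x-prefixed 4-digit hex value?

0x831C

s_0 = plaintext = 0xF8AF
s_1 = Round(s_0, k_0) = 0xAF83
s_2 = Round(s_1, k_1) = 0x831C
s_3 = Round(s_2, k_2) = 0x1C1A
s_4 = Round(s_3, k_3) = 0x1A7A
s_5 = Round(s_4, k_4) = 0x7A84
s_6 = Round(s_5, k_5) = 0x84D2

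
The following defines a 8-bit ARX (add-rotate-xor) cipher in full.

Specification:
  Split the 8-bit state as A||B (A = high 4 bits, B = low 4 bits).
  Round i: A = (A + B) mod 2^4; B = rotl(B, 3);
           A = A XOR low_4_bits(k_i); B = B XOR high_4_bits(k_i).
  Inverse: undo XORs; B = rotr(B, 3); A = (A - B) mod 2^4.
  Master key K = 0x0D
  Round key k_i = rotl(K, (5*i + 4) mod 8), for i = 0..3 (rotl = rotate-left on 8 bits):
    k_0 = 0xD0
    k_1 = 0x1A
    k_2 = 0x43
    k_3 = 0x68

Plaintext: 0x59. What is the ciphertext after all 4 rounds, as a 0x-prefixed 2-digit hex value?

s_0 = plaintext = 0x59
s_1 = Round(s_0, k_0) = 0xE1
s_2 = Round(s_1, k_1) = 0x59
s_3 = Round(s_2, k_2) = 0xD8
s_4 = Round(s_3, k_3) = 0xD2

0xD2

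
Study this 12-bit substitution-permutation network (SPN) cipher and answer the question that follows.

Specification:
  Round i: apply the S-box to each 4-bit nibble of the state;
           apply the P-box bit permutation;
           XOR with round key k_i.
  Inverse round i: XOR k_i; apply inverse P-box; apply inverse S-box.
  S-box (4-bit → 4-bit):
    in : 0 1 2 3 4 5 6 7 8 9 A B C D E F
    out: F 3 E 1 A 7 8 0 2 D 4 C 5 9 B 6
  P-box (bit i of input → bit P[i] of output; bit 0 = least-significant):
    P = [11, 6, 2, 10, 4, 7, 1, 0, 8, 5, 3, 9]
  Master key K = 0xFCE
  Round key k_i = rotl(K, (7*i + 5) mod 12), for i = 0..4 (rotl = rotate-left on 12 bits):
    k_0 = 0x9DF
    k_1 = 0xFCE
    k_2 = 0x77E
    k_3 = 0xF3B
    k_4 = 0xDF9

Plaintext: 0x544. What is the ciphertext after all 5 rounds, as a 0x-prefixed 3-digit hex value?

0xECD

s_0 = plaintext = 0x544
s_1 = Round(s_0, k_0) = 0xC36
s_2 = Round(s_1, k_1) = 0xAD6
s_3 = Round(s_2, k_2) = 0x367
s_4 = Round(s_3, k_3) = 0xE3A
s_5 = Round(s_4, k_4) = 0xECD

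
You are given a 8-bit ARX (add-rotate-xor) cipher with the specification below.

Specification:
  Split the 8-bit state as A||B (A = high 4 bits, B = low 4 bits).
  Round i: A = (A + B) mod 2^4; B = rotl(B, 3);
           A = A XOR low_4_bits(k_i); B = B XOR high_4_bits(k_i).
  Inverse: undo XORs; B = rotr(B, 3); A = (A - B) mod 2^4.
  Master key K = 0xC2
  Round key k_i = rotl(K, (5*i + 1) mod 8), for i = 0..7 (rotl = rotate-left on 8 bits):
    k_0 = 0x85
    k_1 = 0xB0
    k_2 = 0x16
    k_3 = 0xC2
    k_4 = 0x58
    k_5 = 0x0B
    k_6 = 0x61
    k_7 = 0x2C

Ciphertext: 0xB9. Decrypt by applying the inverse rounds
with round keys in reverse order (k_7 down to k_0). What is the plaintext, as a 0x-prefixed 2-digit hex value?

s_0 = ciphertext = 0xB9
s_1 = InvRound(s_0, k_7) = 0x07
s_2 = InvRound(s_1, k_6) = 0xF2
s_3 = InvRound(s_2, k_5) = 0x04
s_4 = InvRound(s_3, k_4) = 0x62
s_5 = InvRound(s_4, k_3) = 0x7D
s_6 = InvRound(s_5, k_2) = 0x89
s_7 = InvRound(s_6, k_1) = 0x44
s_8 = InvRound(s_7, k_0) = 0x89

0x89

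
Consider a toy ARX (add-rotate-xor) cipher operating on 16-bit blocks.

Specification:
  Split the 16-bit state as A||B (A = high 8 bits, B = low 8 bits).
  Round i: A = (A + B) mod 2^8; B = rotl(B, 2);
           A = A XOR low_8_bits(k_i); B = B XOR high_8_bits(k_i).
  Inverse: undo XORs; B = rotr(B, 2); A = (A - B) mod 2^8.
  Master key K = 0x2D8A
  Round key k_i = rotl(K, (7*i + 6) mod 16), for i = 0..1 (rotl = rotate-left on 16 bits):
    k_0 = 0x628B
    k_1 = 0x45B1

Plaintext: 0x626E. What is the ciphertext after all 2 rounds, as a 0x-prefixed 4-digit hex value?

s_0 = plaintext = 0x626E
s_1 = Round(s_0, k_0) = 0x5BDB
s_2 = Round(s_1, k_1) = 0x872A

0x872A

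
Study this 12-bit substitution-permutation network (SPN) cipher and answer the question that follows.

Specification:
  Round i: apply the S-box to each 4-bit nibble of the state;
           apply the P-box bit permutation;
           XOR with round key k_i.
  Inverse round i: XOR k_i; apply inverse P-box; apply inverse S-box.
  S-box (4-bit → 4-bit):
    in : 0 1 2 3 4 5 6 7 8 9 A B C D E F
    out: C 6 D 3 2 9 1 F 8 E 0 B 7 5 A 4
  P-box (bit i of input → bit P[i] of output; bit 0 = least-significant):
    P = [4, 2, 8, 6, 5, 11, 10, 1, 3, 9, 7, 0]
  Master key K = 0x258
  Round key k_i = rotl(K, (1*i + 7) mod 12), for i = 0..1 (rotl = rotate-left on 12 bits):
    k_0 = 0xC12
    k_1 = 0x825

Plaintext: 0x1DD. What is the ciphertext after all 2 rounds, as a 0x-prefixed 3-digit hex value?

0xB7C

s_0 = plaintext = 0x1DD
s_1 = Round(s_0, k_0) = 0xBA2
s_2 = Round(s_1, k_1) = 0xB7C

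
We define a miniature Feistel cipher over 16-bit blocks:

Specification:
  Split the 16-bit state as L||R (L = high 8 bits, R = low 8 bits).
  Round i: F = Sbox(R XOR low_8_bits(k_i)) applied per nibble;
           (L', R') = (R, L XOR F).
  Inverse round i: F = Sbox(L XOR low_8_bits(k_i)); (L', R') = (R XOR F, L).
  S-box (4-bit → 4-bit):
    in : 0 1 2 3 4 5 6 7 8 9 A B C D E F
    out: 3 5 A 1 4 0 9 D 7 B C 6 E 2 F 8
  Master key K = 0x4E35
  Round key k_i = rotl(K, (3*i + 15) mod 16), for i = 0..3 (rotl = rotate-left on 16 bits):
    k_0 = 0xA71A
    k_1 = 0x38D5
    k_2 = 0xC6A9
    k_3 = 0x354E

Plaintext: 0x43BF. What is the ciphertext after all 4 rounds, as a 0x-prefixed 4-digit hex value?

0xDB06

s_0 = plaintext = 0x43BF
s_1 = Round(s_0, k_0) = 0xBF83
s_2 = Round(s_1, k_1) = 0x83B6
s_3 = Round(s_2, k_2) = 0xB6DB
s_4 = Round(s_3, k_3) = 0xDB06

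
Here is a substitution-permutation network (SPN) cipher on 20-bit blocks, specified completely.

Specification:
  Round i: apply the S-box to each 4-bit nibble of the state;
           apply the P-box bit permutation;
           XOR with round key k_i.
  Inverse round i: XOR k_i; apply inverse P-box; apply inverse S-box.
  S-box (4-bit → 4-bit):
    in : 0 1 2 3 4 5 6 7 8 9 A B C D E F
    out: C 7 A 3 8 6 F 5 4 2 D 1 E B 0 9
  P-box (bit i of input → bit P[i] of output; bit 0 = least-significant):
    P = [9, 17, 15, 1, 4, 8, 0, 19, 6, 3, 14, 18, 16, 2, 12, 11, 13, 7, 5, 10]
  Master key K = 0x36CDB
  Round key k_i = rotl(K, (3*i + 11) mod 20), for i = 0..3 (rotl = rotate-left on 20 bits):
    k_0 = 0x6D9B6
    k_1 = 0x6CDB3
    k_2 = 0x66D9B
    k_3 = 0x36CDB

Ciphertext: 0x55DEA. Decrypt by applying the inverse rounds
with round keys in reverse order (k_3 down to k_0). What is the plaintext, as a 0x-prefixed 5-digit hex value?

0x64F20

s_0 = ciphertext = 0x55DEA
s_1 = InvRound(s_0, k_3) = 0x78419
s_2 = InvRound(s_1, k_2) = 0x3F890
s_3 = InvRound(s_2, k_1) = 0xA7454
s_4 = InvRound(s_3, k_0) = 0x64F20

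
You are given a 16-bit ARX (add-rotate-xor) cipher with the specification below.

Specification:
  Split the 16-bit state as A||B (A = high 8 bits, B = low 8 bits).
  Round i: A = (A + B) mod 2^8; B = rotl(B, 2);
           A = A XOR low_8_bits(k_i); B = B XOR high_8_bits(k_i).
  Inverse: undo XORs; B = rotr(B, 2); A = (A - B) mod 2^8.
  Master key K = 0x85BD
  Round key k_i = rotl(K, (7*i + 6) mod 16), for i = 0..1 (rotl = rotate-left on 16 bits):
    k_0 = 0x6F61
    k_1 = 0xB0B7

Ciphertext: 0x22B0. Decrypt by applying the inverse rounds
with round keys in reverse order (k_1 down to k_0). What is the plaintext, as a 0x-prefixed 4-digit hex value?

s_0 = ciphertext = 0x22B0
s_1 = InvRound(s_0, k_1) = 0x9500
s_2 = InvRound(s_1, k_0) = 0x19DB

0x19DB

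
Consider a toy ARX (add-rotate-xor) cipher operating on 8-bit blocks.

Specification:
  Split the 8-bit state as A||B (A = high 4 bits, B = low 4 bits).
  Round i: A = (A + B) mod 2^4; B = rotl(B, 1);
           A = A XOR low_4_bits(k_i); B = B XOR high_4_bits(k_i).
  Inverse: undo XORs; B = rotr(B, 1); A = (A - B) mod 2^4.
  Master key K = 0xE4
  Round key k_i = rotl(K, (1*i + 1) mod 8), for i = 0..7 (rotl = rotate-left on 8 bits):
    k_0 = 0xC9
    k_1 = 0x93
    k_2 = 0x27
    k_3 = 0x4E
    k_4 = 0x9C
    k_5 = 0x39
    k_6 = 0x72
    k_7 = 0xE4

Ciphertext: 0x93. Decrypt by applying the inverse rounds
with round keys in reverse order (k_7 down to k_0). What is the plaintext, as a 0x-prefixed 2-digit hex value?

0x33

s_0 = ciphertext = 0x93
s_1 = InvRound(s_0, k_7) = 0xFE
s_2 = InvRound(s_1, k_6) = 0x1C
s_3 = InvRound(s_2, k_5) = 0x9F
s_4 = InvRound(s_3, k_4) = 0x23
s_5 = InvRound(s_4, k_3) = 0x1B
s_6 = InvRound(s_5, k_2) = 0xAC
s_7 = InvRound(s_6, k_1) = 0xFA
s_8 = InvRound(s_7, k_0) = 0x33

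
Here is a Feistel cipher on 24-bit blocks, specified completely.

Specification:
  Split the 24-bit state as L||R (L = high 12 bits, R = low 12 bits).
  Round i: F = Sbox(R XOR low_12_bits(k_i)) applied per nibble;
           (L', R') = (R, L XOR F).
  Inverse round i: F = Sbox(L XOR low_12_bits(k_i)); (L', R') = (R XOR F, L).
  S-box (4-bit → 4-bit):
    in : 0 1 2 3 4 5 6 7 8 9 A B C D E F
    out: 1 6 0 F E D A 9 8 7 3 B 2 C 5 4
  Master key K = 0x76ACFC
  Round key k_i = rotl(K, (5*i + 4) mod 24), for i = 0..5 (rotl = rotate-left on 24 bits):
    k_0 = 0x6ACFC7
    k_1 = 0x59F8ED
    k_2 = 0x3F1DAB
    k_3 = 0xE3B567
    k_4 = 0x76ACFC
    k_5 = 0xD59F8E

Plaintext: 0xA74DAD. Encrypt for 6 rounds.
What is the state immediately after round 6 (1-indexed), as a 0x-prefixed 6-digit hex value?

0x5CFBF4

s_0 = plaintext = 0xA74DAD
s_1 = Round(s_0, k_0) = 0xDADAD7
s_2 = Round(s_1, k_1) = 0xAD7D5E
s_3 = Round(s_2, k_2) = 0xD5EB9A
s_4 = Round(s_3, k_3) = 0xB9A812
s_5 = Round(s_4, k_4) = 0x8125CF
s_6 = Round(s_5, k_5) = 0x5CFBF4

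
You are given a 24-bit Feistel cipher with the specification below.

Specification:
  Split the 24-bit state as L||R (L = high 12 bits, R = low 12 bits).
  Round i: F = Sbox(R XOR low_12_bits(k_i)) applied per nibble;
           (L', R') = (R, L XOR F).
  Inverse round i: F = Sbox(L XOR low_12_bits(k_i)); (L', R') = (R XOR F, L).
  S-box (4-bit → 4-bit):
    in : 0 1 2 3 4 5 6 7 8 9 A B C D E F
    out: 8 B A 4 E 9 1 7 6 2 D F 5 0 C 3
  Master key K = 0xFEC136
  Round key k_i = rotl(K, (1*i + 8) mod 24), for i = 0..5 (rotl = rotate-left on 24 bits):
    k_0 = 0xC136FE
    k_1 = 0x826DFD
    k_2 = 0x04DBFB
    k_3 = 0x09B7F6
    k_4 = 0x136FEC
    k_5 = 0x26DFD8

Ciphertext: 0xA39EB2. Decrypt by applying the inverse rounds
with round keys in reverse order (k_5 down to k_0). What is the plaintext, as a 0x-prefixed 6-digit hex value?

s_0 = ciphertext = 0xA39EB2
s_1 = InvRound(s_0, k_5) = 0x779A39
s_2 = InvRound(s_1, k_4) = 0xC10779
s_3 = InvRound(s_2, k_3) = 0x8B8C10
s_4 = InvRound(s_3, k_2) = 0x8F48B8
s_5 = InvRound(s_4, k_1) = 0x13A8F4
s_6 = InvRound(s_5, k_0) = 0xFAA13A

0xFAA13A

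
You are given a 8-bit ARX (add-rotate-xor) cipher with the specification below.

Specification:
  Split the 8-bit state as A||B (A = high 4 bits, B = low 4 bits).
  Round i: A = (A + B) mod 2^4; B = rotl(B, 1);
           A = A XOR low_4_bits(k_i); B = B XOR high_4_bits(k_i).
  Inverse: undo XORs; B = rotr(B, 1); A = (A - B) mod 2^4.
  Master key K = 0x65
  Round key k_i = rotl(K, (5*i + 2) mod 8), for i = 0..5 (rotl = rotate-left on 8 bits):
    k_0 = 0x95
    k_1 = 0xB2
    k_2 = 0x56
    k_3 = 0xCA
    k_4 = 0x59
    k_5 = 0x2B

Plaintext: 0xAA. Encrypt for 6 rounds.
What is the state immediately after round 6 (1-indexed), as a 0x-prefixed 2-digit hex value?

0xA3

s_0 = plaintext = 0xAA
s_1 = Round(s_0, k_0) = 0x1C
s_2 = Round(s_1, k_1) = 0xF2
s_3 = Round(s_2, k_2) = 0x71
s_4 = Round(s_3, k_3) = 0x2E
s_5 = Round(s_4, k_4) = 0x98
s_6 = Round(s_5, k_5) = 0xA3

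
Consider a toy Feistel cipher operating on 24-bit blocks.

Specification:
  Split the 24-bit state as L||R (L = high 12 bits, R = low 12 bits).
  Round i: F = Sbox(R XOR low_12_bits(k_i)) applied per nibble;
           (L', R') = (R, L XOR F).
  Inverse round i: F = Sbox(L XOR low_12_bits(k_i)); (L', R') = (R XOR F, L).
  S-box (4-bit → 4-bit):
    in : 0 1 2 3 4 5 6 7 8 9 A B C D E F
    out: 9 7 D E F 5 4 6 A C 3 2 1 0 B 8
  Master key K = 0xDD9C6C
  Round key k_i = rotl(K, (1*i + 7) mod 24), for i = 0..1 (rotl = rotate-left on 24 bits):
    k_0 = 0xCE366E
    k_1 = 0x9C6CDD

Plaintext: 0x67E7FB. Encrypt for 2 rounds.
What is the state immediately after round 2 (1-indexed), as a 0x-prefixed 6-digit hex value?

s_0 = plaintext = 0x67E7FB
s_1 = Round(s_0, k_0) = 0x7FB1BB
s_2 = Round(s_1, k_1) = 0x1BB7BF

0x1BB7BF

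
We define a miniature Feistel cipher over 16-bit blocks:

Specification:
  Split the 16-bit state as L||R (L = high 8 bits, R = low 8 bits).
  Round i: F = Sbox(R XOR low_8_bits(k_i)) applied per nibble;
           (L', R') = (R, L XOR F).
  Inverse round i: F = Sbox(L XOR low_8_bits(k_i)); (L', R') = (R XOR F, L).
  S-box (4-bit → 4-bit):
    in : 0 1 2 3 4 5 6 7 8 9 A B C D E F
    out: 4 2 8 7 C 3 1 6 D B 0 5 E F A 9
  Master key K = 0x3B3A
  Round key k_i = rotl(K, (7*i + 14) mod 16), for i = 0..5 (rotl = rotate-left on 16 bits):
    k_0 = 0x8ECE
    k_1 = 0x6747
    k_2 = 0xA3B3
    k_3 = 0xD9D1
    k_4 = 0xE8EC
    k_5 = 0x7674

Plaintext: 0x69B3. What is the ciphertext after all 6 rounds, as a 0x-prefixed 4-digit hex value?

0x4279

s_0 = plaintext = 0x69B3
s_1 = Round(s_0, k_0) = 0xB306
s_2 = Round(s_1, k_1) = 0x0671
s_3 = Round(s_2, k_2) = 0x71EE
s_4 = Round(s_3, k_3) = 0xEE08
s_5 = Round(s_4, k_4) = 0x0842
s_6 = Round(s_5, k_5) = 0x4279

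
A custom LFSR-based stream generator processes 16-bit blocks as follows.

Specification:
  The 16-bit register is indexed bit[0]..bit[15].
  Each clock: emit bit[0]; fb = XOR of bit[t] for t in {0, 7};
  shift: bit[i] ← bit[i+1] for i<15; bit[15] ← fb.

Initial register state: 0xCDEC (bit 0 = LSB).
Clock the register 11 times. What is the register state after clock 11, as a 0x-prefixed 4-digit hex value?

reg_0 = 0xCDEC
clock 1: out=0, reg = 0xE6F6
clock 2: out=0, reg = 0xF37B
clock 3: out=1, reg = 0xF9BD
clock 4: out=1, reg = 0x7CDE
clock 5: out=0, reg = 0xBE6F
clock 6: out=1, reg = 0xDF37
clock 7: out=1, reg = 0xEF9B
clock 8: out=1, reg = 0x77CD
clock 9: out=1, reg = 0x3BE6
clock 10: out=0, reg = 0x9DF3
clock 11: out=1, reg = 0x4EF9

0x4EF9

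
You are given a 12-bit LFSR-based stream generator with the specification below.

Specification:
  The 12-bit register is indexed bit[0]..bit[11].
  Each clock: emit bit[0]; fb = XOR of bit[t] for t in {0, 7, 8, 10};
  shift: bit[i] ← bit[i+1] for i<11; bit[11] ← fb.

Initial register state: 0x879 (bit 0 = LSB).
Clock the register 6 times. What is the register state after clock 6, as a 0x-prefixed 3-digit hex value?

0x3E1

reg_0 = 0x879
clock 1: out=1, reg = 0xC3C
clock 2: out=0, reg = 0xE1E
clock 3: out=0, reg = 0xF0F
clock 4: out=1, reg = 0xF87
clock 5: out=1, reg = 0x7C3
clock 6: out=1, reg = 0x3E1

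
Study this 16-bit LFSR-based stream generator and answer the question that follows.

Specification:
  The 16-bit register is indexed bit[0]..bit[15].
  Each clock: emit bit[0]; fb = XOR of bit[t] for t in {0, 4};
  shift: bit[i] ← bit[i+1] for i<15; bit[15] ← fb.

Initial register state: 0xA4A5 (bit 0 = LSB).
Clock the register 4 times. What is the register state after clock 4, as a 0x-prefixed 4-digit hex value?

reg_0 = 0xA4A5
clock 1: out=1, reg = 0xD252
clock 2: out=0, reg = 0xE929
clock 3: out=1, reg = 0xF494
clock 4: out=0, reg = 0xFA4A

0xFA4A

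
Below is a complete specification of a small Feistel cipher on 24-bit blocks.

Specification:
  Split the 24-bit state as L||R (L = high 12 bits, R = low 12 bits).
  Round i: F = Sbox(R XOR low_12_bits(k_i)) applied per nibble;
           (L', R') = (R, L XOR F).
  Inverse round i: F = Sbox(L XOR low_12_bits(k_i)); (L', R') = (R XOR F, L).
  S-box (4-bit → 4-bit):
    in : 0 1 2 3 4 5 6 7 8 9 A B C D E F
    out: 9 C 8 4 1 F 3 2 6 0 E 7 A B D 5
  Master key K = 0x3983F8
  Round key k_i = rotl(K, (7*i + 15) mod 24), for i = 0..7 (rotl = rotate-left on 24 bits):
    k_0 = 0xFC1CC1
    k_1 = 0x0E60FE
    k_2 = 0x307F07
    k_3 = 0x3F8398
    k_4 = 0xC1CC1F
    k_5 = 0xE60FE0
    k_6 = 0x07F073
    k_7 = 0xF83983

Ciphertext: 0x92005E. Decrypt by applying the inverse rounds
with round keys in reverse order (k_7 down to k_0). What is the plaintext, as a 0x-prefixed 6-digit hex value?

0x5E2576

s_0 = ciphertext = 0x92005E
s_1 = InvRound(s_0, k_7) = 0x9BA920
s_2 = InvRound(s_1, k_6) = 0x9809BA
s_3 = InvRound(s_2, k_5) = 0xA83980
s_4 = InvRound(s_3, k_4) = 0xA8AA83
s_5 = InvRound(s_4, k_3) = 0xA4BA8A
s_6 = InvRound(s_5, k_2) = 0x590A4B
s_7 = InvRound(s_6, k_1) = 0x576590
s_8 = InvRound(s_7, k_0) = 0x5E2576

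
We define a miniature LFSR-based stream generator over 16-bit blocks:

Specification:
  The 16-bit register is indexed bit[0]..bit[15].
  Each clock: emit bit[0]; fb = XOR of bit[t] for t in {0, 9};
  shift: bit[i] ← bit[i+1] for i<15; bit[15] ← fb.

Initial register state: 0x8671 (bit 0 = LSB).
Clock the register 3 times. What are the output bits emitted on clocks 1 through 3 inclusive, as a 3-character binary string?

reg_0 = 0x8671
clock 1: out=1, reg = 0x4338
clock 2: out=0, reg = 0xA19C
clock 3: out=0, reg = 0x50CE

100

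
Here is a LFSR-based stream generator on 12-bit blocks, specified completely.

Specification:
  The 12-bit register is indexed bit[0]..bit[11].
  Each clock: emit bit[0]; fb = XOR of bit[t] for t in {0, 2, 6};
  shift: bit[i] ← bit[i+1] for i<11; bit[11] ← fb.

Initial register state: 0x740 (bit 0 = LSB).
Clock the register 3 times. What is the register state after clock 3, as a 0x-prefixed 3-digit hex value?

0xAE8

reg_0 = 0x740
clock 1: out=0, reg = 0xBA0
clock 2: out=0, reg = 0x5D0
clock 3: out=0, reg = 0xAE8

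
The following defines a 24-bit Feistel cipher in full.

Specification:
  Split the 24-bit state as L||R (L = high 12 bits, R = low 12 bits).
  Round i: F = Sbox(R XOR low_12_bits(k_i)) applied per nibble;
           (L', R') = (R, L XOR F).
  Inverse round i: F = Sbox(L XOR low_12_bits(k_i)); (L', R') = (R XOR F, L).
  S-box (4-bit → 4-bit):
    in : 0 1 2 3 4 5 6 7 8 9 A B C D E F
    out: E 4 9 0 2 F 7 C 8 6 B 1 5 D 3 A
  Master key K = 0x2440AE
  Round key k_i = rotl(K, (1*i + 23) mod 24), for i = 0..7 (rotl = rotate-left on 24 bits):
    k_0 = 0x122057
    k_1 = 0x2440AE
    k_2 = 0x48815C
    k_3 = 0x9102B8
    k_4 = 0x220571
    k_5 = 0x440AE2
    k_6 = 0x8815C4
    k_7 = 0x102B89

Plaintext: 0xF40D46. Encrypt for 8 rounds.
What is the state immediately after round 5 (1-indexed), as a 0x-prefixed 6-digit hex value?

0xE15CC2

s_0 = plaintext = 0xF40D46
s_1 = Round(s_0, k_0) = 0xD46204
s_2 = Round(s_1, k_1) = 0x2044FD
s_3 = Round(s_2, k_2) = 0x4FDDB0
s_4 = Round(s_3, k_3) = 0xDB0E15
s_5 = Round(s_4, k_4) = 0xE15CC2
s_6 = Round(s_5, k_5) = 0xCC298B
s_7 = Round(s_6, k_6) = 0x98B9E8
s_8 = Round(s_7, k_7) = 0x9E80FF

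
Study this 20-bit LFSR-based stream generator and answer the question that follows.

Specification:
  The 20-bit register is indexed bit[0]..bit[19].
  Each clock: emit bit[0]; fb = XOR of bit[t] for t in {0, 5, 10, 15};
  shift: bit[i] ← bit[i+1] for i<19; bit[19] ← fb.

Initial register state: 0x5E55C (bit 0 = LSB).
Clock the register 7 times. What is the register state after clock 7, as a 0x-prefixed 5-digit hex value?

0x08BCA

reg_0 = 0x5E55C
clock 1: out=0, reg = 0x2F2AE
clock 2: out=0, reg = 0x17957
clock 3: out=1, reg = 0x8BCAB
clock 4: out=1, reg = 0x45E55
clock 5: out=1, reg = 0x22F2A
clock 6: out=0, reg = 0x11795
clock 7: out=1, reg = 0x08BCA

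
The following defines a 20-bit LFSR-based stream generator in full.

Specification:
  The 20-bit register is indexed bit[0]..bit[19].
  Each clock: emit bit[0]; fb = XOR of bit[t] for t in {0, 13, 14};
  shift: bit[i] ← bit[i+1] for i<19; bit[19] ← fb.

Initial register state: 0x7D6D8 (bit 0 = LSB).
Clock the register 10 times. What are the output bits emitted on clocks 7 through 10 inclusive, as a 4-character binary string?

reg_0 = 0x7D6D8
clock 1: out=0, reg = 0xBEB6C
clock 2: out=0, reg = 0x5F5B6
clock 3: out=0, reg = 0x2FADB
clock 4: out=1, reg = 0x97D6D
clock 5: out=1, reg = 0xCBEB6
clock 6: out=0, reg = 0xE5F5B
clock 7: out=1, reg = 0x72FAD
clock 8: out=1, reg = 0x397D6
clock 9: out=0, reg = 0x1CBEB
clock 10: out=1, reg = 0x0E5F5

1101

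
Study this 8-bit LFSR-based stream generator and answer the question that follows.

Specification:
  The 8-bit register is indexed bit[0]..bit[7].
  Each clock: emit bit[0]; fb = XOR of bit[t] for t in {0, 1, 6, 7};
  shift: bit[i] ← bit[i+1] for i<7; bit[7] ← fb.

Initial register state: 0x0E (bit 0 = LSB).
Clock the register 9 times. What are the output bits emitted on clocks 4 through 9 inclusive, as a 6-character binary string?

reg_0 = 0x0E
clock 1: out=0, reg = 0x87
clock 2: out=1, reg = 0xC3
clock 3: out=1, reg = 0x61
clock 4: out=1, reg = 0x30
clock 5: out=0, reg = 0x18
clock 6: out=0, reg = 0x0C
clock 7: out=0, reg = 0x06
clock 8: out=0, reg = 0x83
clock 9: out=1, reg = 0xC1

100001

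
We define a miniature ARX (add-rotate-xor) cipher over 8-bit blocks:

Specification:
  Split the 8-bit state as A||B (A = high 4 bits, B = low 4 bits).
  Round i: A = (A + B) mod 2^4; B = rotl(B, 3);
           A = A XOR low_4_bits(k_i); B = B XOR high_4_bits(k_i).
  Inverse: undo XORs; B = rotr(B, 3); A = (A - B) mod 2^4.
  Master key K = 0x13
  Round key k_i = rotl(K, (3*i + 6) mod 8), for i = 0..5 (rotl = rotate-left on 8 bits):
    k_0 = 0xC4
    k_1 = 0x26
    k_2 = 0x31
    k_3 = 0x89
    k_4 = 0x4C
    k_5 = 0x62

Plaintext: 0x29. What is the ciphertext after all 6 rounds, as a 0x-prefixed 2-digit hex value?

0x82

s_0 = plaintext = 0x29
s_1 = Round(s_0, k_0) = 0xF0
s_2 = Round(s_1, k_1) = 0x92
s_3 = Round(s_2, k_2) = 0xA2
s_4 = Round(s_3, k_3) = 0x59
s_5 = Round(s_4, k_4) = 0x28
s_6 = Round(s_5, k_5) = 0x82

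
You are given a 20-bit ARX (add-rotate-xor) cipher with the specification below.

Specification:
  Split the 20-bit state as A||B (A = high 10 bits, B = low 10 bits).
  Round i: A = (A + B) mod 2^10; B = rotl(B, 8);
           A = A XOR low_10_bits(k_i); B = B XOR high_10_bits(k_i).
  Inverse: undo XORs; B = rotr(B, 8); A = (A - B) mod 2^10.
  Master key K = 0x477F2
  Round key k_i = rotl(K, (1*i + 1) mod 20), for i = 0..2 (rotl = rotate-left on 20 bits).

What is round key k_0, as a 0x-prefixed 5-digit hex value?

0x8EFE4

K = 0x477F2
k_0 = rotl(K, (1*0+1) mod 20) = rotl(K, 1) = 0x8EFE4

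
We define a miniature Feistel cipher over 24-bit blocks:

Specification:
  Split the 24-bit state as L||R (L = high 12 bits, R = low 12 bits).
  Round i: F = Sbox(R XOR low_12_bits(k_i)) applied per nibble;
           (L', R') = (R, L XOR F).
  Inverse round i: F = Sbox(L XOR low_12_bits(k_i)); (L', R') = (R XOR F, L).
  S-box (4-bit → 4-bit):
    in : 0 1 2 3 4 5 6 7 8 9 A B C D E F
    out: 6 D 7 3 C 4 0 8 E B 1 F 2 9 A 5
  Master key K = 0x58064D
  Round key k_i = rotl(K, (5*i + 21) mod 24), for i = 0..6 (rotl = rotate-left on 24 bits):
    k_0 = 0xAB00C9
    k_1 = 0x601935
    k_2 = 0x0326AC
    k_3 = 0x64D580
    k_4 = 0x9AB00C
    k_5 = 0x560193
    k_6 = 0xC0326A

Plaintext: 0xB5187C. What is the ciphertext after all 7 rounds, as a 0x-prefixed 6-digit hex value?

s_0 = plaintext = 0xB5187C
s_1 = Round(s_0, k_0) = 0x87C5A5
s_2 = Round(s_1, k_1) = 0x5A5ACA
s_3 = Round(s_2, k_2) = 0xACA7A5
s_4 = Round(s_3, k_3) = 0x7A5DBE
s_5 = Round(s_4, k_4) = 0xDBEE52
s_6 = Round(s_5, k_5) = 0xE52893
s_7 = Round(s_6, k_6) = 0x893F09

0x893F09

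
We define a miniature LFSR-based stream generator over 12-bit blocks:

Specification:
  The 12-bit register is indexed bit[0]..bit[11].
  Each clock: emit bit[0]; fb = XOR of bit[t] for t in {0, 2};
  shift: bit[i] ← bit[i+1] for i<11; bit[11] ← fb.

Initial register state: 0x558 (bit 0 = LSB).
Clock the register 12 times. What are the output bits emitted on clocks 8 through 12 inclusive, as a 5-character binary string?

reg_0 = 0x558
clock 1: out=0, reg = 0x2AC
clock 2: out=0, reg = 0x956
clock 3: out=0, reg = 0xCAB
clock 4: out=1, reg = 0xE55
clock 5: out=1, reg = 0x72A
clock 6: out=0, reg = 0x395
clock 7: out=1, reg = 0x1CA
clock 8: out=0, reg = 0x0E5
clock 9: out=1, reg = 0x072
clock 10: out=0, reg = 0x039
clock 11: out=1, reg = 0x81C
clock 12: out=0, reg = 0xC0E

01010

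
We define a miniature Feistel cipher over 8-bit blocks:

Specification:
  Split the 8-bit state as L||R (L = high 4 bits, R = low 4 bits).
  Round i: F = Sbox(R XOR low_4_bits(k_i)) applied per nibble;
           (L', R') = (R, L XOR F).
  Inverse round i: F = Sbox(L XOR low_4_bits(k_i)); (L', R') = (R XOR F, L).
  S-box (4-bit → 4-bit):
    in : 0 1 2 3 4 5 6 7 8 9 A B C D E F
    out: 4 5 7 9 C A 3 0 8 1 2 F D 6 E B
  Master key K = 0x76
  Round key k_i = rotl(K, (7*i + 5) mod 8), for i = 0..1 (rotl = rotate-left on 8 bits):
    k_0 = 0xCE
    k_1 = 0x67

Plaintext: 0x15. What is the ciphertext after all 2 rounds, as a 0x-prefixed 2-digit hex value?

0xE4

s_0 = plaintext = 0x15
s_1 = Round(s_0, k_0) = 0x5E
s_2 = Round(s_1, k_1) = 0xE4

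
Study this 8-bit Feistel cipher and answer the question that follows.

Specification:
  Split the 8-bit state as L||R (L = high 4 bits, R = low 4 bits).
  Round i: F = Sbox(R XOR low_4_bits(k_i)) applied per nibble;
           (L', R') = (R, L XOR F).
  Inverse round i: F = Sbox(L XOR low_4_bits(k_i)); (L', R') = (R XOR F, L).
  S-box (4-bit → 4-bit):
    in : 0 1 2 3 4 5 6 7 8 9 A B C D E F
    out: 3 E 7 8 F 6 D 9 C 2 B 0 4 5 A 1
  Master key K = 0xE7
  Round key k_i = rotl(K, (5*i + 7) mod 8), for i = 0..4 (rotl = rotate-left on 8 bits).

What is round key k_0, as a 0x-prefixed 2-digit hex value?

0xF3

K = 0xE7
k_0 = rotl(K, (5*0+7) mod 8) = rotl(K, 7) = 0xF3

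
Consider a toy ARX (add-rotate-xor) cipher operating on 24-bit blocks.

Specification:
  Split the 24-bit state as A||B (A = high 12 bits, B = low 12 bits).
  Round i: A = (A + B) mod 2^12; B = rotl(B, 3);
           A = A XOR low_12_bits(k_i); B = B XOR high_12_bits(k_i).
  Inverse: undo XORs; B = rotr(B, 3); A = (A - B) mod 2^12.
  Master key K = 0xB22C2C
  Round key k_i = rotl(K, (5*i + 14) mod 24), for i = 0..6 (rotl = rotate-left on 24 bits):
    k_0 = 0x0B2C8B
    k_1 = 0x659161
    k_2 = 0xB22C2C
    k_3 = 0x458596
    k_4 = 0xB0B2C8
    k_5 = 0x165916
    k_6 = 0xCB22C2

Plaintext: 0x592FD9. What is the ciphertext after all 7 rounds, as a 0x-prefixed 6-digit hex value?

0x73136D

s_0 = plaintext = 0x592FD9
s_1 = Round(s_0, k_0) = 0x9E0E7D
s_2 = Round(s_1, k_1) = 0x93C5B6
s_3 = Round(s_2, k_2) = 0x2DE690
s_4 = Round(s_3, k_3) = 0xCF80DB
s_5 = Round(s_4, k_4) = 0xF1BDD3
s_6 = Round(s_5, k_5) = 0x5F8FFB
s_7 = Round(s_6, k_6) = 0x73136D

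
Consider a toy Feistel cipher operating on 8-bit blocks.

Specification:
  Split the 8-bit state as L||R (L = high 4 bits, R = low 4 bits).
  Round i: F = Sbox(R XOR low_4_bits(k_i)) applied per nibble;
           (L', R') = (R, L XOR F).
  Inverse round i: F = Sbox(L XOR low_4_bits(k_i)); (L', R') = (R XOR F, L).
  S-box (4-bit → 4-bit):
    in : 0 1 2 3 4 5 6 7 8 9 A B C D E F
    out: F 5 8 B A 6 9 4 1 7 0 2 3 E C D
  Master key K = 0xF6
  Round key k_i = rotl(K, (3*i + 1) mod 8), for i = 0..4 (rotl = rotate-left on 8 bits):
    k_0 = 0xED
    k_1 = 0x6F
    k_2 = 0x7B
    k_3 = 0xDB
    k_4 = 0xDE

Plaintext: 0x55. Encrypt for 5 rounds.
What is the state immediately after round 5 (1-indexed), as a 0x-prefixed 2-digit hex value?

s_0 = plaintext = 0x55
s_1 = Round(s_0, k_0) = 0x54
s_2 = Round(s_1, k_1) = 0x47
s_3 = Round(s_2, k_2) = 0x77
s_4 = Round(s_3, k_3) = 0x74
s_5 = Round(s_4, k_4) = 0x47

0x47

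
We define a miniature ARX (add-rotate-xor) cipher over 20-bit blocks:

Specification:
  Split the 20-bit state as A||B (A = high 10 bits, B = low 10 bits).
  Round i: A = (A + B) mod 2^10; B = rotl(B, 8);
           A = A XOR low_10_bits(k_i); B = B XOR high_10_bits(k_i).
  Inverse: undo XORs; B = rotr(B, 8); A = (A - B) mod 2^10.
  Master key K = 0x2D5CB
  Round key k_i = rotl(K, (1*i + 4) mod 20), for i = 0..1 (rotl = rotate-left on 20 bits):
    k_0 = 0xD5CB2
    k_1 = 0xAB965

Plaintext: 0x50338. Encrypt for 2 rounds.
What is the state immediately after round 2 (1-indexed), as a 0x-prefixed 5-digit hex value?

0x41B48

s_0 = plaintext = 0x50338
s_1 = Round(s_0, k_0) = 0x32B99
s_2 = Round(s_1, k_1) = 0x41B48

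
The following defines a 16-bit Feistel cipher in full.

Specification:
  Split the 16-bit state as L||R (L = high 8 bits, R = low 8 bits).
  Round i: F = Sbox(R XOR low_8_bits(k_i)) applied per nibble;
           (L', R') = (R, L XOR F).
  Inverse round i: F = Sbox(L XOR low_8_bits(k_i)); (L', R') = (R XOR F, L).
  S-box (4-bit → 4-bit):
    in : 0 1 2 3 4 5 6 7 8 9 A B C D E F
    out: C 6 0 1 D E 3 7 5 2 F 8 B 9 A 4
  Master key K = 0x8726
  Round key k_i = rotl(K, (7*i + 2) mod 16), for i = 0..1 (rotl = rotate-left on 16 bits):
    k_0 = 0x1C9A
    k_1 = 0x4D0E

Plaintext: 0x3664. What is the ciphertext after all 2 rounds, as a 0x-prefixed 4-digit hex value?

s_0 = plaintext = 0x3664
s_1 = Round(s_0, k_0) = 0x647C
s_2 = Round(s_1, k_1) = 0x7C14

0x7C14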